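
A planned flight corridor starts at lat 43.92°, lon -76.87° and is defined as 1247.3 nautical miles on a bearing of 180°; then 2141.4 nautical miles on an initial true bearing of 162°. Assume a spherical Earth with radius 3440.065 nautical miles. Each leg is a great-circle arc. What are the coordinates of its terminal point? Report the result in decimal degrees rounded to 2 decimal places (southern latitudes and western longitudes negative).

latitude -10.98°, longitude -66.29°

Apply the spherical direct solution leg by leg, carrying full precision between legs.
Leg 1: from (43.92°, -76.87°), δ = 1247.3/3440.065 = 0.362580 rad, θ = 180° → φ = 23.15°, λ = -76.87°.
Leg 2: from (23.15°, -76.87°), δ = 2141.4/3440.065 = 0.622488 rad, θ = 162° → φ = -10.98°, λ = -66.29°.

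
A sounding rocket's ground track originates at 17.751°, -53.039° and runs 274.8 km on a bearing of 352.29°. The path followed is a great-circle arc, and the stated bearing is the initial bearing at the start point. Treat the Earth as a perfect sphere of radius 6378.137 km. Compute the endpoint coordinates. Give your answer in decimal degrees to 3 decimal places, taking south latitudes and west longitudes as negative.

δ = 274.8/6378.137 = 0.043085 rad (2.4686°).
With φ₁ = 17.751° = 0.309813 rad and θ = 352.29° = 6.148620 rad:
Applying the spherical law of cosines for sides, sin φ₂ = sin φ₁ cos δ + cos φ₁ sin δ cos θ = 0.345248, so φ₂ = 20.197°.
For the longitude increment, Δλ = atan2( sin θ sin δ cos φ₁, cos δ − sin φ₁ sin φ₂ ) = atan2(-0.005503, 0.893813) = -0.353°.
λ₂ = λ₁ + Δλ = -53.392°.

latitude 20.197°, longitude -53.392°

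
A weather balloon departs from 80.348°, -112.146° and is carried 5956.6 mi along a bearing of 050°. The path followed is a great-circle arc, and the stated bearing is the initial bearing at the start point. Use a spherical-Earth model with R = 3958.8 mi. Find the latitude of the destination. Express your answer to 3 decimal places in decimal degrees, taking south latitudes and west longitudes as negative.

Central angle δ = d/R = 1.504648 rad.
Start latitude φ₁ = 1.402337 rad; initial bearing θ = 0.872665 rad.
sin φ₂ = sin φ₁ cos δ + cos φ₁ sin δ cos θ = (0.985844)(0.066100) + (0.167664)(0.997813)(0.642788) = 0.172701
φ₂ = asin(0.172701) = 0.173571 rad = 9.945°.
Then Δλ = atan2(0.128157, -0.104156) = 2.253247 rad, from sin θ sin δ cos φ₁ over cos δ − sin φ₁ sin φ₂.
λ₂ = λ₁ + Δλ = 16.956°.

latitude 9.945°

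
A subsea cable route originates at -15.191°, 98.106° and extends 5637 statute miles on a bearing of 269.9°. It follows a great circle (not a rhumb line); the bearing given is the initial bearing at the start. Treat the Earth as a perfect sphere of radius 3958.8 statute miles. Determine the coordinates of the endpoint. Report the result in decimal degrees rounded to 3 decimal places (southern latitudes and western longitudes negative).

δ = 5637/3958.8 = 1.423916 rad (81.5844°).
Start latitude φ₁ = -0.265133 rad; initial bearing θ = 4.710644 rad.
sin φ₂ = sin φ₁ cos δ + cos φ₁ sin δ cos θ = (-0.262038)(0.146352) + (0.965058)(0.989233)(-0.001745) = -0.040016
φ₂ = asin(-0.040016) = -0.040027 rad = -2.293°.
Then Δλ = atan2(-0.954665, 0.135867) = -1.429427 rad, from sin θ sin δ cos φ₁ over cos δ − sin φ₁ sin φ₂.
λ₂ = λ₁ + Δλ = 16.206°.

latitude -2.293°, longitude 16.206°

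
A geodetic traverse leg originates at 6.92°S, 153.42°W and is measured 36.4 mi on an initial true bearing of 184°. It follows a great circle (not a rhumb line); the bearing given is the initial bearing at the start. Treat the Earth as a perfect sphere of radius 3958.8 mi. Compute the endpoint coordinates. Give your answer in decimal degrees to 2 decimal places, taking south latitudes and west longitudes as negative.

latitude -7.45°, longitude -153.46°

δ = 36.4/3958.8 = 0.009195 rad (0.5268°).
With φ₁ = -6.92° = -0.120777 rad and θ = 184° = 3.211406 rad:
Applying the spherical law of cosines for sides, sin φ₂ = sin φ₁ cos δ + cos φ₁ sin δ cos θ = -0.129584, so φ₂ = -7.45°.
For the longitude increment, Δλ = atan2( sin θ sin δ cos φ₁, cos δ − sin φ₁ sin φ₂ ) = atan2(-0.000637, 0.984345) = -0.04°.
λ₂ = -153.42° + -0.04° = -153.46°.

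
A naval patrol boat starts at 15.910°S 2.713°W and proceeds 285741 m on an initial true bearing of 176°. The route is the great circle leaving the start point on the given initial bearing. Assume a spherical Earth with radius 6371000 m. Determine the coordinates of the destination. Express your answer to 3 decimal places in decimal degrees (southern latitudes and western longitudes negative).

The arc subtends δ = 285741/6371000 = 0.044850 rad at the centre.
Converting: φ₁ = -0.277682 rad, θ = 3.071779 rad.
sin φ₂ = sin φ₁ cos δ + cos φ₁ sin δ cos θ = (-0.274127)(0.998994) + (0.961693)(0.044835)(-0.997564) = -0.316864
φ₂ = asin(-0.316864) = -0.322421 rad = -18.473°.
Δλ = atan2( sin θ sin δ cos φ₁ , cos δ − sin φ₁ sin φ₂ ) = atan2(0.003008, 0.912133) = 0.003297 rad = 0.189°.
λ₂ = λ₁ + Δλ = -2.524°.

latitude -18.473°, longitude -2.524°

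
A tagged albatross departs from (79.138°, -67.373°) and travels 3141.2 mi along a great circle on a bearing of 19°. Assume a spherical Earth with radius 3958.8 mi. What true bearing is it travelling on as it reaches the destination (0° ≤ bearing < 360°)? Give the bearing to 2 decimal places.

The arc subtends δ = 3141.2/3958.8 = 0.793473 rad at the centre.
With φ₁ = 79.138° = 1.381219 rad and θ = 19° = 0.331613 rad:
Applying the spherical law of cosines for sides, sin φ₂ = sin φ₁ cos δ + cos φ₁ sin δ cos θ = 0.815812, so φ₂ = 54.668°.
Δλ = atan2( sin θ sin δ cos φ₁ , cos δ − sin φ₁ sin φ₂ ) = atan2(0.043731, -0.099822) = 2.728687 rad = 156.342°.
Hence λ₂ = -67.373° + 156.342° = 88.969°.
The forward bearing on arrival equals the back-azimuth from the destination plus 180°.
Back-azimuth from P₂ (54.67°, 88.97°) to P₁ (79.14°, -67.37°), with Δλ' = λ₁ − λ₂ = -156.34°: atan2( sin Δλ' cos φ₁ , cos φ₂ sin φ₁ − sin φ₂ cos φ₁ cos Δλ' ) = 353.91°.
Final bearing = (353.91° + 180°) mod 360° = 173.91°.

final bearing 173.91°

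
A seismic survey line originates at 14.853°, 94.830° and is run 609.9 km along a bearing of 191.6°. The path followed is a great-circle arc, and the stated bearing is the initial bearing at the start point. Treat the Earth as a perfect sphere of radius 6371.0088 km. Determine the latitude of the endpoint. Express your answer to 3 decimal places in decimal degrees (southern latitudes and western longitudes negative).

latitude 9.478°

Central angle δ = d/R = 0.095731 rad.
With φ₁ = 14.853° = 0.259234 rad and θ = 191.6° = 3.344051 rad:
Applying the spherical law of cosines for sides, sin φ₂ = sin φ₁ cos δ + cos φ₁ sin δ cos θ = 0.164663, so φ₂ = 9.478°.
Then Δλ = atan2(-0.018578, 0.953212) = -0.019487 rad, from sin θ sin δ cos φ₁ over cos δ − sin φ₁ sin φ₂.
λ₂ = 94.830° + -1.117° = 93.713°.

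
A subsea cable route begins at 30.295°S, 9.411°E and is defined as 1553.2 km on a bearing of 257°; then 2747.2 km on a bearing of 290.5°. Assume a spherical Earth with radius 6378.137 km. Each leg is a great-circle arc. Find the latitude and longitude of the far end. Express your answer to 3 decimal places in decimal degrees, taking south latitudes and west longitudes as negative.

latitude -21.346°, longitude -31.580°

Apply the spherical direct solution leg by leg, carrying full precision between legs.
Leg 1: from (-30.295°, 9.411°), δ = 1553.2/6378.137 = 0.243519 rad, θ = 257° → φ = -32.439°, λ = -6.752°.
Leg 2: from (-32.439°, -6.752°), δ = 2747.2/6378.137 = 0.430721 rad, θ = 290.5° → φ = -21.346°, λ = -31.580°.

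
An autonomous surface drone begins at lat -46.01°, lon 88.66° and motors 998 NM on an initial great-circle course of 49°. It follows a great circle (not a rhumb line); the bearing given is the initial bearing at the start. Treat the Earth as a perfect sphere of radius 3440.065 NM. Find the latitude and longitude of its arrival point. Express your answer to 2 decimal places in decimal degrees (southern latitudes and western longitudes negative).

latitude -33.99°, longitude 103.75°

δ = 998/3440.065 = 0.290111 rad (16.6221°).
Converting: φ₁ = -0.803026 rad, θ = 0.855211 rad.
Applying the spherical law of cosines for sides, sin φ₂ = sin φ₁ cos δ + cos φ₁ sin δ cos θ = -0.559053, so φ₂ = -33.99°.
Δλ = atan2( sin θ sin δ cos φ₁ , cos δ − sin φ₁ sin φ₂ ) = atan2(0.149943, 0.555996) = 0.263418 rad = 15.09°.
λ₂ = 88.66° + 15.09° = 103.75°.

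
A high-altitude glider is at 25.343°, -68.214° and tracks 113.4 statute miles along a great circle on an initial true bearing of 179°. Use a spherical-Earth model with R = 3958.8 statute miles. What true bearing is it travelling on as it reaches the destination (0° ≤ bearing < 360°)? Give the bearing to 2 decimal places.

The arc subtends δ = 113.4/3958.8 = 0.028645 rad at the centre.
Start latitude φ₁ = 0.442319 rad; initial bearing θ = 3.124139 rad.
Applying the spherical law of cosines for sides, sin φ₂ = sin φ₁ cos δ + cos φ₁ sin δ cos θ = 0.401980, so φ₂ = 23.702°.
Then Δλ = atan2(0.000452, 0.827528) = 0.000546 rad, from sin θ sin δ cos φ₁ over cos δ − sin φ₁ sin φ₂.
Hence λ₂ = -68.214° + 0.031° = -68.183°.
The forward bearing on arrival equals the back-azimuth from the destination plus 180°.
Back-azimuth from P₂ (23.70°, -68.18°) to P₁ (25.34°, -68.21°), with Δλ' = λ₁ − λ₂ = -0.03°: atan2( sin Δλ' cos φ₁ , cos φ₂ sin φ₁ − sin φ₂ cos φ₁ cos Δλ' ) = 359.01°.
Final bearing = (359.01° + 180°) mod 360° = 179.01°.

final bearing 179.01°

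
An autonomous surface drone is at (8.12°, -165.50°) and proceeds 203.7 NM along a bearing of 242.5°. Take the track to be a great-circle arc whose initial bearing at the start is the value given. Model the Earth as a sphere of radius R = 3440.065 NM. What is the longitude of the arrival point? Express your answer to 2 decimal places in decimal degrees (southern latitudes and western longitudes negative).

longitude -168.53°

δ = 203.7/3440.065 = 0.059214 rad (3.3927°).
Converting: φ₁ = 0.141721 rad, θ = 4.232423 rad.
Destination latitude: φ₂ = arcsin( sin φ₁ cos δ + cos φ₁ sin δ cos θ ) = arcsin(0.113947) = 6.54°.
For the longitude increment, Δλ = atan2( sin θ sin δ cos φ₁, cos δ − sin φ₁ sin φ₂ ) = atan2(-0.051966, 0.982153) = -3.03°.
Hence λ₂ = -165.50° + -3.03° = -168.53°.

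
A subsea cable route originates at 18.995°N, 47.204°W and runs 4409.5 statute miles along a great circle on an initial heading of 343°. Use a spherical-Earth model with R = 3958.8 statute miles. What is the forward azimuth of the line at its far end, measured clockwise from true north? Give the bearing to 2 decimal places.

final bearing 291.13°

δ = 4409.5/3958.8 = 1.113848 rad (63.8188°).
With φ₁ = 18.995° = 0.331525 rad and θ = 343° = 5.986479 rad:
Applying the spherical law of cosines for sides, sin φ₂ = sin φ₁ cos δ + cos φ₁ sin δ cos θ = 0.955068, so φ₂ = 72.759°.
For the longitude increment, Δλ = atan2( sin θ sin δ cos φ₁, cos δ − sin φ₁ sin φ₂ ) = atan2(-0.248088, 0.130351) = -62.282°.
Hence λ₂ = -47.204° + -62.282° = -109.486°.
The forward bearing on arrival equals the back-azimuth from the destination plus 180°.
Back-azimuth from P₂ (72.76°, -109.49°) to P₁ (19.00°, -47.20°), with Δλ' = λ₁ − λ₂ = 62.28°: atan2( sin Δλ' cos φ₁ , cos φ₂ sin φ₁ − sin φ₂ cos φ₁ cos Δλ' ) = 111.13°.
Final bearing = (111.13° + 180°) mod 360° = 291.13°.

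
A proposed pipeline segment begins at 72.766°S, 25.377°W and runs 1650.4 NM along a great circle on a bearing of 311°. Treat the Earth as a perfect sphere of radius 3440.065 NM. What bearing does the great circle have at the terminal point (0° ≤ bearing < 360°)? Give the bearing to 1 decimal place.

δ = 1650.4/3440.065 = 0.479758 rad (27.4881°).
Start latitude φ₁ = -1.270006 rad; initial bearing θ = 5.427974 rad.
Applying the spherical law of cosines for sides, sin φ₂ = sin φ₁ cos δ + cos φ₁ sin δ cos θ = -0.757562, so φ₂ = -49.250°.
For the longitude increment, Δλ = atan2( sin θ sin δ cos φ₁, cos δ − sin φ₁ sin φ₂ ) = atan2(-0.103207, 0.163557) = -32.252°.
Hence λ₂ = -25.377° + -32.252° = -57.629°.
The forward bearing on arrival equals the back-azimuth from the destination plus 180°.
Back-azimuth from P₂ (-49.2°, -57.6°) to P₁ (-72.8°, -25.4°), with Δλ' = λ₁ − λ₂ = 32.3°: atan2( sin Δλ' cos φ₁ , cos φ₂ sin φ₁ − sin φ₂ cos φ₁ cos Δλ' ) = 160.0°.
Final bearing = (160.0° + 180°) mod 360° = 340.0°.

final bearing 340.0°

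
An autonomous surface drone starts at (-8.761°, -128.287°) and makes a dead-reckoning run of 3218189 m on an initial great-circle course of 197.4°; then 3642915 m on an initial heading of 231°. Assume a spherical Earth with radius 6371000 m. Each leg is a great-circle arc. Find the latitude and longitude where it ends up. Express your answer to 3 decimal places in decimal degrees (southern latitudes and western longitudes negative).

latitude -50.437°, longitude -179.930°

Apply the spherical direct solution leg by leg, carrying full precision between legs.
Leg 1: from (-8.761°, -128.287°), δ = 3218189/6371000 = 0.505131 rad, θ = 197.4° → φ = -36.134°, λ = -138.609°.
Leg 2: from (-36.134°, -138.609°), δ = 3642915/6371000 = 0.571796 rad, θ = 231° → φ = -50.437°, λ = -179.930°.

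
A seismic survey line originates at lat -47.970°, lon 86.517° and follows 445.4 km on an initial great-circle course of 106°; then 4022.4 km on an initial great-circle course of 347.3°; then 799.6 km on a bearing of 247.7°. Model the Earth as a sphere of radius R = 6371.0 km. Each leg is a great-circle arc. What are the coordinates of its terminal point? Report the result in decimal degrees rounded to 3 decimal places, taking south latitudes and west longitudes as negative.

Apply the spherical direct solution leg by leg, carrying full precision between legs.
Leg 1: from (-47.970°, 86.517°), δ = 445.4/6371 = 0.069911 rad, θ = 106° → φ = -48.927°, λ = 92.383°.
Leg 2: from (-48.927°, 92.383°), δ = 4022.4/6371 = 0.631361 rad, θ = 347.3° → φ = -13.310°, λ = 84.720°.
Leg 3: from (-13.310°, 84.720°), δ = 799.6/6371 = 0.125506 rad, θ = 247.7° → φ = -15.941°, λ = 77.802°.

latitude -15.941°, longitude 77.802°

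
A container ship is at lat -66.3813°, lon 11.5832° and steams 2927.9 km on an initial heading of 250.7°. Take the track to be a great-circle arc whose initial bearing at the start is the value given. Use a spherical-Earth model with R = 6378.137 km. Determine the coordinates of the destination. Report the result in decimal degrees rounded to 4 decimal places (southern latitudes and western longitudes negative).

latitude -61.6487°, longitude -50.1368°

δ = 2927.9/6378.137 = 0.459053 rad (26.3018°).
Start latitude φ₁ = -1.158572 rad; initial bearing θ = 4.375540 rad.
Destination latitude: φ₂ = arcsin( sin φ₁ cos δ + cos φ₁ sin δ cos θ ) = arcsin(-0.880052) = -61.6487°.
For the longitude increment, Δλ = atan2( sin θ sin δ cos φ₁, cos δ − sin φ₁ sin φ₂ ) = atan2(-0.167550, 0.090141) = -61.7200°.
λ₂ = λ₁ + Δλ = -50.1368°.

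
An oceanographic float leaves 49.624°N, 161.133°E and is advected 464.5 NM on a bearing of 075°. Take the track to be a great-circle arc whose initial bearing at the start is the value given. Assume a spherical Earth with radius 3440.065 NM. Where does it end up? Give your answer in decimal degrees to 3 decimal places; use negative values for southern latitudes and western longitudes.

latitude 51.027°, longitude 173.064°

Angular distance δ = d/R = 464.5 / 3440.065 = 0.135027 rad.
With φ₁ = 49.624° = 0.866102 rad and θ = 75° = 1.308997 rad:
Applying the spherical law of cosines for sides, sin φ₂ = sin φ₁ cos δ + cos φ₁ sin δ cos θ = 0.777446, so φ₂ = 51.027°.
For the longitude increment, Δλ = atan2( sin θ sin δ cos φ₁, cos δ − sin φ₁ sin φ₂ ) = atan2(0.084233, 0.398632) = 11.931°.
λ₂ = λ₁ + Δλ = 173.064°.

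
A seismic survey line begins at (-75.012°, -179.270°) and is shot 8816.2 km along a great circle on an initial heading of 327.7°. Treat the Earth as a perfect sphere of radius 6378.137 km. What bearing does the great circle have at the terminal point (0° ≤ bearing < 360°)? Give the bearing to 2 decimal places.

final bearing 352.05°

The arc subtends δ = 8816.2/6378.137 = 1.382253 rad at the centre.
Converting: φ₁ = -1.309206 rad, θ = 5.719444 rad.
sin φ₂ = sin φ₁ cos δ + cos φ₁ sin δ cos θ = (-0.965980)(0.187428) + (0.258617)(0.982278)(0.845262) = 0.033673
φ₂ = asin(0.033673) = 0.033680 rad = 1.930°.
Δλ = atan2( sin θ sin δ cos φ₁ , cos δ − sin φ₁ sin φ₂ ) = atan2(-0.135743, 0.219956) = -0.552927 rad = -31.680°.
λ₂ = -179.270° + -31.680° = -210.950°, normalized to (−180°, 180°] → 149.050°.
The forward bearing on arrival equals the back-azimuth from the destination plus 180°.
Back-azimuth from P₂ (1.93°, 149.05°) to P₁ (-75.01°, -179.27°), with Δλ' = λ₁ − λ₂ = -328.32°: atan2( sin Δλ' cos φ₁ , cos φ₂ sin φ₁ − sin φ₂ cos φ₁ cos Δλ' ) = 172.05°.
Final bearing = (172.05° + 180°) mod 360° = 352.05°.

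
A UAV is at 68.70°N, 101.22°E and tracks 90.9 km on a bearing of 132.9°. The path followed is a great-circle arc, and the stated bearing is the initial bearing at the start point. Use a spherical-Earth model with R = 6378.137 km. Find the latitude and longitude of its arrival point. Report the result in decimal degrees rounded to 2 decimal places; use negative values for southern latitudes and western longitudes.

The arc subtends δ = 90.9/6378.137 = 0.014252 rad at the centre.
Start latitude φ₁ = 1.199041 rad; initial bearing θ = 2.319543 rad.
Destination latitude: φ₂ = arcsin( sin φ₁ cos δ + cos φ₁ sin δ cos θ ) = arcsin(0.928073) = 68.14°.
Then Δλ = atan2(0.003792, 0.135221) = 0.028037 rad, from sin θ sin δ cos φ₁ over cos δ − sin φ₁ sin φ₂.
λ₂ = 101.22° + 1.61° = 102.83°.

latitude 68.14°, longitude 102.83°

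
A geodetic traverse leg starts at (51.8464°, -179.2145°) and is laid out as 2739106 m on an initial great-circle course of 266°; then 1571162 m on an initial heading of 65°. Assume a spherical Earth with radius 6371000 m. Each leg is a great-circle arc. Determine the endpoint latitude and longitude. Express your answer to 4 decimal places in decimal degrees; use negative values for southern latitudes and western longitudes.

latitude 48.5684°, longitude 164.8876°

Apply the spherical direct solution leg by leg, carrying full precision between legs.
Leg 1: from (51.8464°, -179.2145°), δ = 2739106/6371000 = 0.429933 rad, θ = 266° → φ = 44.1734°, λ = 145.3547°.
Leg 2: from (44.1734°, 145.3547°), δ = 1571162/6371000 = 0.246612 rad, θ = 65° → φ = 48.5684°, λ = 164.8876°.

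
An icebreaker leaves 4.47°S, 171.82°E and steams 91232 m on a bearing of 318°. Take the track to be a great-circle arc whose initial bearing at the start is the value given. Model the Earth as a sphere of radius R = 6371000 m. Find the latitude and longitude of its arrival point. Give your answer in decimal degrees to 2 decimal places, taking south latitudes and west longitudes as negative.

latitude -3.86°, longitude 171.27°

Angular distance δ = d/R = 91232 / 6371000 = 0.014320 rad.
Start latitude φ₁ = -0.078016 rad; initial bearing θ = 5.550147 rad.
Applying the spherical law of cosines for sides, sin φ₂ = sin φ₁ cos δ + cos φ₁ sin δ cos θ = -0.067320, so φ₂ = -3.86°.
Δλ = atan2( sin θ sin δ cos φ₁ , cos δ − sin φ₁ sin φ₂ ) = atan2(-0.009552, 0.994651) = -0.009603 rad = -0.55°.
λ₂ = λ₁ + Δλ = 171.27°.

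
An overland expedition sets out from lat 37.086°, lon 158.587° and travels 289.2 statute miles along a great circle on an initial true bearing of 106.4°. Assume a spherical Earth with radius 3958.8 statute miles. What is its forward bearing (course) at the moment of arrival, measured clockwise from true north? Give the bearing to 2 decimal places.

δ = 289.2/3958.8 = 0.073052 rad (4.1856°).
Converting: φ₁ = 0.647273 rad, θ = 1.857030 rad.
sin φ₂ = sin φ₁ cos δ + cos φ₁ sin δ cos θ = (0.603013)(0.997333) + (0.797731)(0.072987)(-0.282341) = 0.584966
φ₂ = asin(0.584966) = 0.624838 rad = 35.801°.
For the longitude increment, Δλ = atan2( sin θ sin δ cos φ₁, cos δ − sin φ₁ sin φ₂ ) = atan2(0.055855, 0.644591) = 4.952°.
Hence λ₂ = 158.587° + 4.952° = 163.539°.
The forward bearing on arrival equals the back-azimuth from the destination plus 180°.
Back-azimuth from P₂ (35.80°, 163.54°) to P₁ (37.09°, 158.59°), with Δλ' = λ₁ − λ₂ = -4.95°: atan2( sin Δλ' cos φ₁ , cos φ₂ sin φ₁ − sin φ₂ cos φ₁ cos Δλ' ) = 289.34°.
Final bearing = (289.34° + 180°) mod 360° = 109.34°.

final bearing 109.34°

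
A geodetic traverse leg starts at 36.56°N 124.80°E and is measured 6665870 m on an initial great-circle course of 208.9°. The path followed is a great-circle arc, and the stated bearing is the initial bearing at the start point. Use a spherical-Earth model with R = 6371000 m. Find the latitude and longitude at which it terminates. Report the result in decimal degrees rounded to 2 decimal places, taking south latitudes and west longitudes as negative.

latitude -18.08°, longitude 98.69°

Angular distance δ = d/R = 6665870 / 6371000 = 1.046283 rad.
Converting: φ₁ = 0.638092 rad, θ = 3.645993 rad.
sin φ₂ = sin φ₁ cos δ + cos φ₁ sin δ cos θ = (0.595664)(0.500792) + (0.803234)(0.865568)(-0.875465) = -0.310366
φ₂ = asin(-0.310366) = -0.315578 rad = -18.08°.
For the longitude increment, Δλ = atan2( sin θ sin δ cos φ₁, cos δ − sin φ₁ sin φ₂ ) = atan2(-0.336004, 0.685665) = -26.11°.
Hence λ₂ = 124.80° + -26.11° = 98.69°.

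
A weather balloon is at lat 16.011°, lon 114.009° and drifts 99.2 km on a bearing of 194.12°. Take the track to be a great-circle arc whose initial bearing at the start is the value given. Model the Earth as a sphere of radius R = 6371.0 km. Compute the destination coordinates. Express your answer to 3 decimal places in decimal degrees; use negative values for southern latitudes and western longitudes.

The arc subtends δ = 99.2/6371 = 0.015571 rad at the centre.
Start latitude φ₁ = 0.279445 rad; initial bearing θ = 3.388033 rad.
sin φ₂ = sin φ₁ cos δ + cos φ₁ sin δ cos θ = (0.275822)(0.999879) + (0.961209)(0.015570)(-0.969787) = 0.261275
φ₂ = asin(0.261275) = 0.264343 rad = 15.146°.
Δλ = atan2( sin θ sin δ cos φ₁ , cos δ − sin φ₁ sin φ₂ ) = atan2(-0.003651, 0.927814) = -0.003935 rad = -0.225°.
λ₂ = 114.009° + -0.225° = 113.784°.

latitude 15.146°, longitude 113.784°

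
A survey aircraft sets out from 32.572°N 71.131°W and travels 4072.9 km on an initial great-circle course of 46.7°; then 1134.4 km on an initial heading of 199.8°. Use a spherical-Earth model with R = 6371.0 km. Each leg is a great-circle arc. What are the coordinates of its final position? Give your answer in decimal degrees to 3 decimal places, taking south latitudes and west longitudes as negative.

latitude 41.273°, longitude -32.113°

Apply the spherical direct solution leg by leg, carrying full precision between legs.
Leg 1: from (32.572°, -71.131°), δ = 4072.9/6371 = 0.639287 rad, θ = 46.7° → φ = 50.974°, λ = -27.534°.
Leg 2: from (50.974°, -27.534°), δ = 1134.4/6371 = 0.178057 rad, θ = 199.8° → φ = 41.273°, λ = -32.113°.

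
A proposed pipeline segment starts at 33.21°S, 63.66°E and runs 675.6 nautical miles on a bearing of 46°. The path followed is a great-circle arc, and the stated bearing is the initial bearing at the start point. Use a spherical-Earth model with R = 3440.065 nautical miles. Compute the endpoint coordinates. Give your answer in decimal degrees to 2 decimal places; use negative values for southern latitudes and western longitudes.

δ = 675.6/3440.065 = 0.196392 rad (11.2524°).
With φ₁ = -33.21° = -0.579624 rad and θ = 46° = 0.802851 rad:
Destination latitude: φ₂ = arcsin( sin φ₁ cos δ + cos φ₁ sin δ cos θ ) = arcsin(-0.423770) = -25.07°.
Then Δλ = atan2(0.117440, 0.748674) = 0.155596 rad, from sin θ sin δ cos φ₁ over cos δ − sin φ₁ sin φ₂.
λ₂ = 63.66° + 8.91° = 72.57°.

latitude -25.07°, longitude 72.57°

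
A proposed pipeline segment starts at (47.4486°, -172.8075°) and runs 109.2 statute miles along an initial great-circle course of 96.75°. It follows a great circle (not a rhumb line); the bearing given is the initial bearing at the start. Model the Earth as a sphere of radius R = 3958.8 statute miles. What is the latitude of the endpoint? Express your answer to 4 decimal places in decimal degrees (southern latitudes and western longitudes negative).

latitude 47.2395°

The arc subtends δ = 109.2/3958.8 = 0.027584 rad at the centre.
Start latitude φ₁ = 0.828134 rad; initial bearing θ = 1.688606 rad.
Applying the spherical law of cosines for sides, sin φ₂ = sin φ₁ cos δ + cos φ₁ sin δ cos θ = 0.734198, so φ₂ = 47.2395°.
Then Δλ = atan2(0.018522, 0.458757) = 0.040353 rad, from sin θ sin δ cos φ₁ over cos δ − sin φ₁ sin φ₂.
λ₂ = λ₁ + Δλ = -170.4955°.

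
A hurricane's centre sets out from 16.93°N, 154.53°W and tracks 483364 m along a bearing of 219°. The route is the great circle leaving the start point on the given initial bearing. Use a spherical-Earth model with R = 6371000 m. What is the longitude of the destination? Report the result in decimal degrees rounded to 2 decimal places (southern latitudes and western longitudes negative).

longitude -157.34°

Angular distance δ = d/R = 483364 / 6371000 = 0.075869 rad.
Start latitude φ₁ = 0.295484 rad; initial bearing θ = 3.822271 rad.
sin φ₂ = sin φ₁ cos δ + cos φ₁ sin δ cos θ = (0.291203)(0.997123) + (0.956661)(0.075797)(-0.777146) = 0.234013
φ₂ = asin(0.234013) = 0.236204 rad = 13.53°.
Δλ = atan2( sin θ sin δ cos φ₁ , cos δ − sin φ₁ sin φ₂ ) = atan2(-0.045633, 0.928978) = -0.049082 rad = -2.81°.
λ₂ = -154.53° + -2.81° = -157.34°.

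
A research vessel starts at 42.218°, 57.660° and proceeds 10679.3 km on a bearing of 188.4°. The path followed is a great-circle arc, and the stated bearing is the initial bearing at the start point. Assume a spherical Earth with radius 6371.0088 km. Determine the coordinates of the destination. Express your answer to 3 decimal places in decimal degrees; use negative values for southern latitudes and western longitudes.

latitude -53.063°, longitude 43.671°

δ = 10679.3/6371.0088 = 1.676234 rad (96.0411°).
Start latitude φ₁ = 0.736843 rad; initial bearing θ = 3.288200 rad.
Applying the spherical law of cosines for sides, sin φ₂ = sin φ₁ cos δ + cos φ₁ sin δ cos θ = -0.799298, so φ₂ = -53.063°.
Δλ = atan2( sin θ sin δ cos φ₁ , cos δ − sin φ₁ sin φ₂ ) = atan2(-0.107587, 0.431849) = -0.244162 rad = -13.989°.
Hence λ₂ = 57.660° + -13.989° = 43.671°.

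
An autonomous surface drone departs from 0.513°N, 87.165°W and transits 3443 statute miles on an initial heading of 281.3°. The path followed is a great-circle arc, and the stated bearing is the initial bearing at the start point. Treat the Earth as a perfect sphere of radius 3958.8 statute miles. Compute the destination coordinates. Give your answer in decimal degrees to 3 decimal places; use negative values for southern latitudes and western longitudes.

latitude 8.946°, longitude -136.502°

The arc subtends δ = 3443/3958.8 = 0.869708 rad at the centre.
Start latitude φ₁ = 0.008954 rad; initial bearing θ = 4.909611 rad.
Destination latitude: φ₂ = arcsin( sin φ₁ cos δ + cos φ₁ sin δ cos θ ) = arcsin(0.155500) = 8.946°.
Then Δλ = atan2(-0.749297, 0.643657) = -0.861092 rad, from sin θ sin δ cos φ₁ over cos δ − sin φ₁ sin φ₂.
Hence λ₂ = -87.165° + -49.337° = -136.502°.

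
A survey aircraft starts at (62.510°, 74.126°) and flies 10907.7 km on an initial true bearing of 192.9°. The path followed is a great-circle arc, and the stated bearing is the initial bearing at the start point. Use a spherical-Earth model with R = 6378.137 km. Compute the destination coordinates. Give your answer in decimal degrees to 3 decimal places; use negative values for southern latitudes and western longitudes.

Angular distance δ = d/R = 10907.7 / 6378.137 = 1.710170 rad.
With φ₁ = 62.510° = 1.091005 rad and θ = 192.9° = 3.366740 rad:
Applying the spherical law of cosines for sides, sin φ₂ = sin φ₁ cos δ + cos φ₁ sin δ cos θ = -0.568818, so φ₂ = -34.668°.
Then Δλ = atan2(-0.102052, 0.365671) = -0.272156 rad, from sin θ sin δ cos φ₁ over cos δ − sin φ₁ sin φ₂.
Hence λ₂ = 74.126° + -15.593° = 58.533°.

latitude -34.668°, longitude 58.533°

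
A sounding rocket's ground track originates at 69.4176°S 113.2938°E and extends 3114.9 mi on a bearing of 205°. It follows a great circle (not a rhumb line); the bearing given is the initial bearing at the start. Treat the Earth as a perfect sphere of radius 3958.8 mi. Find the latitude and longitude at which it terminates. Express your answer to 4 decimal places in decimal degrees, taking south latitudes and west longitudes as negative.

latitude -62.4541°, longitude -26.3819°

Angular distance δ = d/R = 3114.9 / 3958.8 = 0.786829 rad.
With φ₁ = -69.4176° = -1.211566 rad and θ = 205° = 3.577925 rad:
sin φ₂ = sin φ₁ cos δ + cos φ₁ sin δ cos θ = (-0.936168)(0.706094) + (0.351554)(0.708118)(-0.906308) = -0.886640
φ₂ = asin(-0.886640) = -1.090029 rad = -62.4541°.
For the longitude increment, Δλ = atan2( sin θ sin δ cos φ₁, cos δ − sin φ₁ sin φ₂ ) = atan2(-0.105207, -0.123950) = -139.6757°.
Hence λ₂ = 113.2938° + -139.6757° = -26.3819°.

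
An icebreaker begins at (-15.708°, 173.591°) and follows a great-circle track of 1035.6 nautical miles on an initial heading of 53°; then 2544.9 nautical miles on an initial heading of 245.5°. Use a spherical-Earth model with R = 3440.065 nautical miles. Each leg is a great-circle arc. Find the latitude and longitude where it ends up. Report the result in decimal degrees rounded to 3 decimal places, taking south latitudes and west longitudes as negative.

latitude -20.035°, longitude 146.578°

Apply the spherical direct solution leg by leg, carrying full precision between legs.
Leg 1: from (-15.708°, 173.591°), δ = 1035.6/3440.065 = 0.301041 rad, θ = 53° → φ = -4.978°, λ = -172.658°.
Leg 2: from (-4.978°, -172.658°), δ = 2544.9/3440.065 = 0.739783 rad, θ = 245.5° → φ = -20.035°, λ = 146.578°.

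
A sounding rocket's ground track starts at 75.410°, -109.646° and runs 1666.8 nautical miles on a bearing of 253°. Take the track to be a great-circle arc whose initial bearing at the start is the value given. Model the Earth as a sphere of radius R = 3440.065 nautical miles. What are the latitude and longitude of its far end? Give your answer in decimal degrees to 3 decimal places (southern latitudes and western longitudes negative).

δ = 1666.8/3440.065 = 0.484526 rad (27.7613°).
With φ₁ = 75.410° = 1.316153 rad and θ = 253° = 4.415683 rad:
sin φ₂ = sin φ₁ cos δ + cos φ₁ sin δ cos θ = (0.967753)(0.884896) + (0.251900)(0.465789)(-0.292372) = 0.822056
φ₂ = asin(0.822056) = 0.965013 rad = 55.291°.
For the longitude increment, Δλ = atan2( sin θ sin δ cos φ₁, cos δ − sin φ₁ sin φ₂ ) = atan2(-0.112206, 0.089349) = -51.470°.
λ₂ = λ₁ + Δλ = -161.116°.

latitude 55.291°, longitude -161.116°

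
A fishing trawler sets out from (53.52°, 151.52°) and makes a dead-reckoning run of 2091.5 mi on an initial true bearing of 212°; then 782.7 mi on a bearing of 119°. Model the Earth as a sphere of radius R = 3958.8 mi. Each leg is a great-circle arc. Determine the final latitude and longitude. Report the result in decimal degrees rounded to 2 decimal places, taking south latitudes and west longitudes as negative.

latitude 20.25°, longitude 144.76°

Apply the spherical direct solution leg by leg, carrying full precision between legs.
Leg 1: from (53.52°, 151.52°), δ = 2091.5/3958.8 = 0.528317 rad, θ = 212° → φ = 26.12°, λ = 134.21°.
Leg 2: from (26.12°, 134.21°), δ = 782.7/3958.8 = 0.197711 rad, θ = 119° → φ = 20.25°, λ = 144.76°.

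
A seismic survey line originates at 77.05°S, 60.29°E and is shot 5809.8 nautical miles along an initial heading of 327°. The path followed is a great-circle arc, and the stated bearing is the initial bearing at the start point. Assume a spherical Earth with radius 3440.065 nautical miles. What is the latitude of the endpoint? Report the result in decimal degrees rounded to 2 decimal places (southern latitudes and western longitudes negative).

Central angle δ = d/R = 1.688863 rad.
With φ₁ = -77.05° = -1.344776 rad and θ = 327° = 5.707227 rad:
sin φ₂ = sin φ₁ cos δ + cos φ₁ sin δ cos θ = (-0.974566)(-0.117793) + (0.224101)(0.993038)(0.838671) = 0.301435
φ₂ = asin(0.301435) = 0.306198 rad = 17.54°.
Then Δλ = atan2(-0.121204, 0.175976) = -0.603140 rad, from sin θ sin δ cos φ₁ over cos δ − sin φ₁ sin φ₂.
Hence λ₂ = 60.29° + -34.56° = 25.73°.

latitude 17.54°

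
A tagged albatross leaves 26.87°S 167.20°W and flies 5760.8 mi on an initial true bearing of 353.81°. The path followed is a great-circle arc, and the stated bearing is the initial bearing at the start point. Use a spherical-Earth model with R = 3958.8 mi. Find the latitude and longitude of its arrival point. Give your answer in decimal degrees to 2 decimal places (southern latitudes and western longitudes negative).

latitude 55.97°, longitude -178.23°

Angular distance δ = d/R = 5760.8 / 3958.8 = 1.455188 rad.
Converting: φ₁ = -0.468970 rad, θ = 6.175149 rad.
sin φ₂ = sin φ₁ cos δ + cos φ₁ sin δ cos θ = (-0.451968)(0.115351) + (0.892034)(0.993325)(0.994170) = 0.828779
φ₂ = asin(0.828779) = 0.976922 rad = 55.97°.
For the longitude increment, Δλ = atan2( sin θ sin δ cos φ₁, cos δ − sin φ₁ sin φ₂ ) = atan2(-0.095542, 0.489932) = -11.03°.
Hence λ₂ = -167.20° + -11.03° = -178.23°.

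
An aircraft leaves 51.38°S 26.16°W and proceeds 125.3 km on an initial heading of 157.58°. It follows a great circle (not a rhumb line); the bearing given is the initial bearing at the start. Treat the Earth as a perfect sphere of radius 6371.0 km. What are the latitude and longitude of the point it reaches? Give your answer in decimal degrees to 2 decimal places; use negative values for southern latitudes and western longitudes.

latitude -52.42°, longitude -25.46°

The arc subtends δ = 125.3/6371 = 0.019667 rad at the centre.
With φ₁ = -51.38° = -0.896750 rad and θ = 157.58° = 2.750290 rad:
sin φ₂ = sin φ₁ cos δ + cos φ₁ sin δ cos θ = (-0.781303)(0.999807) + (0.624152)(0.019666)(-0.924413) = -0.792498
φ₂ = asin(-0.792498) = -0.914895 rad = -52.42°.
For the longitude increment, Δλ = atan2( sin θ sin δ cos φ₁, cos δ − sin φ₁ sin φ₂ ) = atan2(0.004681, 0.380626) = 0.70°.
λ₂ = -26.16° + 0.70° = -25.46°.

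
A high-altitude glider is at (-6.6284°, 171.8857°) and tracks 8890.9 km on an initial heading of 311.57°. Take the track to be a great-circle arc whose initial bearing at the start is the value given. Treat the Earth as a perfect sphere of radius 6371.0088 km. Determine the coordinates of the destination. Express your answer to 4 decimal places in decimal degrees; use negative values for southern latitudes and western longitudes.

δ = 8890.9/6371.0088 = 1.395525 rad (79.9577°).
Start latitude φ₁ = -0.115687 rad; initial bearing θ = 5.437922 rad.
Applying the spherical law of cosines for sides, sin φ₂ = sin φ₁ cos δ + cos φ₁ sin δ cos θ = 0.628873, so φ₂ = 38.9670°.
For the longitude increment, Δλ = atan2( sin θ sin δ cos φ₁, cos δ − sin φ₁ sin φ₂ ) = atan2(-0.731759, 0.246966) = -71.3506°.
λ₂ = 171.8857° + -71.3506° = 100.5351°.

latitude 38.9670°, longitude 100.5351°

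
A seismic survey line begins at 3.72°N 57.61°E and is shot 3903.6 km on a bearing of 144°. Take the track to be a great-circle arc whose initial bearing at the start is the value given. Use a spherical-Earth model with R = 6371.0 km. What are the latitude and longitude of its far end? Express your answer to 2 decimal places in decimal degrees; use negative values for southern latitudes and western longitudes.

Angular distance δ = d/R = 3903.6 / 6371 = 0.612714 rad.
Start latitude φ₁ = 0.064926 rad; initial bearing θ = 2.513274 rad.
Destination latitude: φ₂ = arcsin( sin φ₁ cos δ + cos φ₁ sin δ cos θ ) = arcsin(-0.411199) = -24.28°.
Then Δλ = atan2(0.337317, 0.844769) = 0.379904 rad, from sin θ sin δ cos φ₁ over cos δ − sin φ₁ sin φ₂.
λ₂ = λ₁ + Δλ = 79.38°.

latitude -24.28°, longitude 79.38°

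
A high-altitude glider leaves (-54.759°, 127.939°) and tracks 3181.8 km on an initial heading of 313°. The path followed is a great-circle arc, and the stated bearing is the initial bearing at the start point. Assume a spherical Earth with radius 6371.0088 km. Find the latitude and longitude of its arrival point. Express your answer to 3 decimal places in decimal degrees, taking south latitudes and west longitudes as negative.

latitude -31.905°, longitude 103.571°

Angular distance δ = d/R = 3181.8 / 6371.0088 = 0.499419 rad.
Converting: φ₁ = -0.955725 rad, θ = 5.462881 rad.
sin φ₂ = sin φ₁ cos δ + cos φ₁ sin δ cos θ = (-0.816732)(0.877861) + (0.577017)(0.478915)(0.681998) = -0.528513
φ₂ = asin(-0.528513) = -0.556847 rad = -31.905°.
For the longitude increment, Δλ = atan2( sin θ sin δ cos φ₁, cos δ − sin φ₁ sin φ₂ ) = atan2(-0.202104, 0.446208) = -24.368°.
Hence λ₂ = 127.939° + -24.368° = 103.571°.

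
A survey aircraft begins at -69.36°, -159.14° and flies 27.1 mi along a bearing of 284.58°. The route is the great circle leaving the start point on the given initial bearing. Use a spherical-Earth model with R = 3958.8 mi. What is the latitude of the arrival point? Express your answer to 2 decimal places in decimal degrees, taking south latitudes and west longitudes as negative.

The arc subtends δ = 27.1/3958.8 = 0.006846 rad at the centre.
Start latitude φ₁ = -1.210560 rad; initial bearing θ = 4.966858 rad.
sin φ₂ = sin φ₁ cos δ + cos φ₁ sin δ cos θ = (-0.935814)(0.999977) + (0.352495)(0.006845)(0.251732) = -0.935184
φ₂ = asin(-0.935184) = -1.208779 rad = -69.26°.
For the longitude increment, Δλ = atan2( sin θ sin δ cos φ₁, cos δ − sin φ₁ sin φ₂ ) = atan2(-0.002335, 0.124818) = -1.07°.
λ₂ = λ₁ + Δλ = -160.21°.

latitude -69.26°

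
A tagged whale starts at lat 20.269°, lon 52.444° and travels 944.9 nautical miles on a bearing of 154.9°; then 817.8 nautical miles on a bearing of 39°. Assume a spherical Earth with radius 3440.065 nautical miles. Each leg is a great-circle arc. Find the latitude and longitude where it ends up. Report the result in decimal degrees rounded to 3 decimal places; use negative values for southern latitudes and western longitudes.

Apply the spherical direct solution leg by leg, carrying full precision between legs.
Leg 1: from (20.269°, 52.444°), δ = 944.9/3440.065 = 0.274675 rad, θ = 154.9° → φ = 5.914°, λ = 59.086°.
Leg 2: from (5.914°, 59.086°), δ = 817.8/3440.065 = 0.237728 rad, θ = 39° → φ = 16.390°, λ = 67.973°.

latitude 16.390°, longitude 67.973°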